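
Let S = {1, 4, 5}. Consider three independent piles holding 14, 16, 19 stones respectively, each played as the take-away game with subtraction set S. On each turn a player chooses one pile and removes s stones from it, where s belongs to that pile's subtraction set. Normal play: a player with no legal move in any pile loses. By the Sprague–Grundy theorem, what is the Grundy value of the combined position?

All piles use S = {1, 4, 5}:
G(0) = 0
G(1) = mex{0} = 1
G(2) = mex{1} = 0
G(3) = mex{0} = 1
G(4) = mex{1,0} = 2
G(5) = mex{2,1,0} = 3
G(6) = mex{3,0,1} = 2
G(7) = mex{2,1,0} = 3
G(8) = mex{3,2,1} = 0
G(9) = mex{0,3,2} = 1
G(10) = mex{1,2,3} = 0
G(11) = mex{0,3,2} = 1
G(12) = mex{1,0,3} = 2
G(13) = mex{2,1,0} = 3
G(14) = mex{3,0,1} = 2
G(15) = mex{2,1,0} = 3
G(16) = mex{3,2,1} = 0
G(17) = mex{0,3,2} = 1
G(18) = mex{1,2,3} = 0
G(19) = mex{0,3,2} = 1
Pile A: G(14) = 2.
Pile B: G(16) = 0.
Pile C: G(19) = 1.
Combined Grundy value = 2 ⊕ 0 ⊕ 1 = 3.

3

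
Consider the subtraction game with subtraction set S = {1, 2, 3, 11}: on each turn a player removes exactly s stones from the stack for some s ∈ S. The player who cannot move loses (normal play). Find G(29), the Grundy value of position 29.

G(0) = 0
G(1) = mex{0} = 1
G(2) = mex{1,0} = 2
G(3) = mex{2,1,0} = 3
G(4) = mex{3,2,1} = 0
G(5) = mex{0,3,2} = 1
G(6) = mex{1,0,3} = 2
G(7) = mex{2,1,0} = 3
G(8) = mex{3,2,1} = 0
G(9) = mex{0,3,2} = 1
G(10) = mex{1,0,3} = 2
G(11) = mex{2,1,0,0} = 3
G(12) = mex{3,2,1,1} = 0
G(13) = mex{0,3,2,2} = 1
G(14) = mex{1,0,3,3} = 2
G(15) = mex{2,1,0,0} = 3
G(16) = mex{3,2,1,1} = 0
G(17) = mex{0,3,2,2} = 1
G(18) = mex{1,0,3,3} = 2
G(19) = mex{2,1,0,0} = 3
G(20) = mex{3,2,1,1} = 0
G(21) = mex{0,3,2,2} = 1
G(22) = mex{1,0,3,3} = 2
G(23) = mex{2,1,0,0} = 3
G(24) = mex{3,2,1,1} = 0
G(25) = mex{0,3,2,2} = 1
G(26) = mex{1,0,3,3} = 2
G(27) = mex{2,1,0,0} = 3
G(28) = mex{3,2,1,1} = 0
G(29) = mex{0,3,2,2} = 1

1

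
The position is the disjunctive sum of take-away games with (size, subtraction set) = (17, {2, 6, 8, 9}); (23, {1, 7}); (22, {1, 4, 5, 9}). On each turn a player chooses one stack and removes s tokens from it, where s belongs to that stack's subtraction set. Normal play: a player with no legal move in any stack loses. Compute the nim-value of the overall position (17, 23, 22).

Stack A, S = {2, 6, 8, 9}:
G(0) = 0
G(1) = mex{} = 0
G(2) = mex{0} = 1
G(3) = mex{0} = 1
G(4) = mex{1} = 0
G(5) = mex{1} = 0
G(6) = mex{0,0} = 1
G(7) = mex{0,0} = 1
G(8) = mex{1,1,0} = 2
G(9) = mex{1,1,0,0} = 2
G(10) = mex{2,0,1,0} = 3
G(11) = mex{2,0,1,1} = 3
G(12) = mex{3,1,0,1} = 2
G(13) = mex{3,1,0,0} = 2
G(14) = mex{2,2,1,0} = 3
G(15) = mex{2,2,1,1} = 0
G(16) = mex{3,3,2,1} = 0
G(17) = mex{0,3,2,2} = 1
G_A(17) = 1.
Stack B, S = {1, 7}:
G(0) = 0
G(1) = mex{0} = 1
G(2) = mex{1} = 0
G(3) = mex{0} = 1
G(4) = mex{1} = 0
G(5) = mex{0} = 1
G(6) = mex{1} = 0
G(7) = mex{0,0} = 1
G(8) = mex{1,1} = 0
G(9) = mex{0,0} = 1
G(10) = mex{1,1} = 0
G(11) = mex{0,0} = 1
G(12) = mex{1,1} = 0
G(13) = mex{0,0} = 1
G(14) = mex{1,1} = 0
G(15) = mex{0,0} = 1
G(16) = mex{1,1} = 0
G(17) = mex{0,0} = 1
G(18) = mex{1,1} = 0
G(19) = mex{0,0} = 1
G(20) = mex{1,1} = 0
G(21) = mex{0,0} = 1
G(22) = mex{1,1} = 0
G(23) = mex{0,0} = 1
G_B(23) = 1.
Stack C, S = {1, 4, 5, 9}:
G(0) = 0
G(1) = mex{0} = 1
G(2) = mex{1} = 0
G(3) = mex{0} = 1
G(4) = mex{1,0} = 2
G(5) = mex{2,1,0} = 3
G(6) = mex{3,0,1} = 2
G(7) = mex{2,1,0} = 3
G(8) = mex{3,2,1} = 0
G(9) = mex{0,3,2,0} = 1
G(10) = mex{1,2,3,1} = 0
G(11) = mex{0,3,2,0} = 1
G(12) = mex{1,0,3,1} = 2
G(13) = mex{2,1,0,2} = 3
G(14) = mex{3,0,1,3} = 2
G(15) = mex{2,1,0,2} = 3
G(16) = mex{3,2,1,3} = 0
G(17) = mex{0,3,2,0} = 1
G(18) = mex{1,2,3,1} = 0
G(19) = mex{0,3,2,0} = 1
G(20) = mex{1,0,3,1} = 2
G(21) = mex{2,1,0,2} = 3
G(22) = mex{3,0,1,3} = 2
G_C(22) = 2.
Combined Grundy value = 1 ⊕ 1 ⊕ 2 = 2.

2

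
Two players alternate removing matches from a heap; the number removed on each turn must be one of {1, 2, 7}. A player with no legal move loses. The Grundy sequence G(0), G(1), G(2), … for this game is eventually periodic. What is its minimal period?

3

G(0) = 0
G(1) = mex{0} = 1
G(2) = mex{1,0} = 2
G(3) = mex{2,1} = 0
G(4) = mex{0,2} = 1
G(5) = mex{1,0} = 2
G(6) = mex{2,1} = 0
G(7) = mex{0,2,0} = 1
G(8) = mex{1,0,1} = 2
G(9) = mex{2,1,2} = 0
G(10) = mex{0,2,0} = 1
G(11) = mex{1,0,1} = 2
G(12) = mex{2,1,2} = 0
G(13) = mex{0,2,0} = 1
G(14) = mex{1,0,1} = 2
G(n+3) = G(n) holds for n = 0,…,6 (a full window of length max(S) = 7), so the sequence is purely periodic with period 3.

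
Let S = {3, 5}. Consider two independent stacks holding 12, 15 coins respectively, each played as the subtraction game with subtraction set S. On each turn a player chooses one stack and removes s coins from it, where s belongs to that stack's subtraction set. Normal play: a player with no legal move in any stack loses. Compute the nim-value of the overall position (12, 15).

All stacks use S = {3, 5}:
G(0) = 0
G(1) = mex{} = 0
G(2) = mex{} = 0
G(3) = mex{0} = 1
G(4) = mex{0} = 1
G(5) = mex{0,0} = 1
G(6) = mex{1,0} = 2
G(7) = mex{1,0} = 2
G(8) = mex{1,1} = 0
G(9) = mex{2,1} = 0
G(10) = mex{2,1} = 0
G(11) = mex{0,2} = 1
G(12) = mex{0,2} = 1
G(13) = mex{0,0} = 1
G(14) = mex{1,0} = 2
G(15) = mex{1,0} = 2
Stack A: G(12) = 1.
Stack B: G(15) = 2.
Combined Grundy value = 1 ⊕ 2 = 3.

3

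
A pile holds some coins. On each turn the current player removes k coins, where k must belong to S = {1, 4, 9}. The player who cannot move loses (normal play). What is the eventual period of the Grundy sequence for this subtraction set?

5

G(0) = 0
G(1) = mex{0} = 1
G(2) = mex{1} = 0
G(3) = mex{0} = 1
G(4) = mex{1,0} = 2
G(5) = mex{2,1} = 0
G(6) = mex{0,0} = 1
G(7) = mex{1,1} = 0
G(8) = mex{0,2} = 1
G(9) = mex{1,0,0} = 2
G(10) = mex{2,1,1} = 0
G(11) = mex{0,0,0} = 1
G(12) = mex{1,1,1} = 0
G(13) = mex{0,2,2} = 1
G(14) = mex{1,0,0} = 2
G(15) = mex{2,1,1} = 0
G(n+5) = G(n) holds for n = 0,…,8 (a full window of length max(S) = 9), so the sequence is purely periodic with period 5.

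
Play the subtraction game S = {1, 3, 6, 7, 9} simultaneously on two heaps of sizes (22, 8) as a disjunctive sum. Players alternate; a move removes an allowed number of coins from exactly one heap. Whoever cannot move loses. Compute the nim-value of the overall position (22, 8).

All heaps use S = {1, 3, 6, 7, 9}:
G(0) = 0
G(1) = mex{0} = 1
G(2) = mex{1} = 0
G(3) = mex{0,0} = 1
G(4) = mex{1,1} = 0
G(5) = mex{0,0} = 1
G(6) = mex{1,1,0} = 2
G(7) = mex{2,0,1,0} = 3
G(8) = mex{3,1,0,1} = 2
G(9) = mex{2,2,1,0,0} = 3
G(10) = mex{3,3,0,1,1} = 2
G(11) = mex{2,2,1,0,0} = 3
G(12) = mex{3,3,2,1,1} = 0
G(13) = mex{0,2,3,2,0} = 1
G(14) = mex{1,3,2,3,1} = 0
G(15) = mex{0,0,3,2,2} = 1
G(16) = mex{1,1,2,3,3} = 0
G(17) = mex{0,0,3,2,2} = 1
G(18) = mex{1,1,0,3,3} = 2
G(19) = mex{2,0,1,0,2} = 3
G(20) = mex{3,1,0,1,3} = 2
G(21) = mex{2,2,1,0,0} = 3
G(22) = mex{3,3,0,1,1} = 2
Heap A: G(22) = 2.
Heap B: G(8) = 2.
Combined Grundy value = 2 ⊕ 2 = 0.

0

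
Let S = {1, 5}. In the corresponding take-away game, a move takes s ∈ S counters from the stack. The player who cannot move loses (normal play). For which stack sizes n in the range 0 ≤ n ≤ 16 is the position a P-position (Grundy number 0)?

0, 2, 4, 6, 8, 10, 12, 14, 16

G(0) = 0
G(1) = mex{0} = 1
G(2) = mex{1} = 0
G(3) = mex{0} = 1
G(4) = mex{1} = 0
G(5) = mex{0,0} = 1
G(6) = mex{1,1} = 0
G(7) = mex{0,0} = 1
G(8) = mex{1,1} = 0
G(9) = mex{0,0} = 1
G(10) = mex{1,1} = 0
G(11) = mex{0,0} = 1
G(12) = mex{1,1} = 0
G(13) = mex{0,0} = 1
G(14) = mex{1,1} = 0
G(15) = mex{0,0} = 1
G(16) = mex{1,1} = 0
P-positions are exactly the n with G(n) = 0.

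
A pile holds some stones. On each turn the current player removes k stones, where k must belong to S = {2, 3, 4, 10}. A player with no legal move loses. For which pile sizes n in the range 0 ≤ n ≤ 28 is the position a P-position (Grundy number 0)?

n :  0  1  2  3  4  5  6  7  8  9 10 11 12 13 14 15 16 17 18 19 20 21 22 23 24 25 26 27 28
G :  0  0  1  1  2  2  0  0  1  1  2  2  0  0  1  1  2  2  0  0  1  1  2  2  0  0  1  1  2
P-positions are exactly the n with G(n) = 0.

0, 1, 6, 7, 12, 13, 18, 19, 24, 25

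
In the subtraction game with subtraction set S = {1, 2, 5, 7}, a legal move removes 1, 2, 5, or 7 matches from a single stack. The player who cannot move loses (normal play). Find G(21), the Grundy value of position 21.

0

n :  0  1  2  3  4  5  6  7  8  9 10 11 12 13 14 15 16 17 18 19 20 21
G :  0  1  2  0  1  2  0  1  2  0  1  2  0  1  2  0  1  2  0  1  2  0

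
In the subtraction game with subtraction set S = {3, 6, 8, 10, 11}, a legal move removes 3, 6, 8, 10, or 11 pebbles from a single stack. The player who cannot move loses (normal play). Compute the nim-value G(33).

G(0) = 0
G(1) = mex{} = 0
G(2) = mex{} = 0
G(3) = mex{0} = 1
G(4) = mex{0} = 1
G(5) = mex{0} = 1
G(6) = mex{1,0} = 2
G(7) = mex{1,0} = 2
G(8) = mex{1,0,0} = 2
G(9) = mex{2,1,0} = 3
G(10) = mex{2,1,0,0} = 3
G(11) = mex{2,1,1,0,0} = 3
G(12) = mex{3,2,1,0,0} = 4
G(13) = mex{3,2,1,1,0} = 4
G(14) = mex{3,2,2,1,1} = 0
G(15) = mex{4,3,2,1,1} = 0
G(16) = mex{4,3,2,2,1} = 0
G(17) = mex{0,3,3,2,2} = 1
G(18) = mex{0,4,3,2,2} = 1
G(19) = mex{0,4,3,3,2} = 1
G(20) = mex{1,0,4,3,3} = 2
G(21) = mex{1,0,4,3,3} = 2
G(22) = mex{1,0,0,4,3} = 2
G(23) = mex{2,1,0,4,4} = 3
G(24) = mex{2,1,0,0,4} = 3
G(25) = mex{2,1,1,0,0} = 3
G(26) = mex{3,2,1,0,0} = 4
G(27) = mex{3,2,1,1,0} = 4
G(28) = mex{3,2,2,1,1} = 0
G(29) = mex{4,3,2,1,1} = 0
G(30) = mex{4,3,2,2,1} = 0
G(31) = mex{0,3,3,2,2} = 1
G(32) = mex{0,4,3,2,2} = 1
G(33) = mex{0,4,3,3,2} = 1

1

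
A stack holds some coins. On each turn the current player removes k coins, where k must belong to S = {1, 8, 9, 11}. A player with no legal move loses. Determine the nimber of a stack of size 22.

0

G(0) = 0
G(1) = mex{0} = 1
G(2) = mex{1} = 0
G(3) = mex{0} = 1
G(4) = mex{1} = 0
G(5) = mex{0} = 1
G(6) = mex{1} = 0
G(7) = mex{0} = 1
G(8) = mex{1,0} = 2
G(9) = mex{2,1,0} = 3
G(10) = mex{3,0,1} = 2
G(11) = mex{2,1,0,0} = 3
G(12) = mex{3,0,1,1} = 2
G(13) = mex{2,1,0,0} = 3
G(14) = mex{3,0,1,1} = 2
G(15) = mex{2,1,0,0} = 3
G(16) = mex{3,2,1,1} = 0
G(17) = mex{0,3,2,0} = 1
G(18) = mex{1,2,3,1} = 0
G(19) = mex{0,3,2,2} = 1
G(20) = mex{1,2,3,3} = 0
G(21) = mex{0,3,2,2} = 1
G(22) = mex{1,2,3,3} = 0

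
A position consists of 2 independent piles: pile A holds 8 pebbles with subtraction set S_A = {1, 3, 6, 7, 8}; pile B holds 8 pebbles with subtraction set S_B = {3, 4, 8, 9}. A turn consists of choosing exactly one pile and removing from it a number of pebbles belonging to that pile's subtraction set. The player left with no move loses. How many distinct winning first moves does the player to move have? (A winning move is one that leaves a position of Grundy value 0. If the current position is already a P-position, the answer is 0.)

0

Pile A, S = {1, 3, 6, 7, 8}:
n : 0 1 2 3 4 5 6 7 8
G : 0 1 0 1 0 1 2 3 2
G_A(8) = 2.
Pile B, S = {3, 4, 8, 9}:
n : 0 1 2 3 4 5 6 7 8
G : 0 0 0 1 1 1 2 0 2
G_B(8) = 2.
Combined Grundy value = 2 ⊕ 2 = 0.
A winning move leaves total XOR = 0, i.e. changes one component's Grundy value g to g ⊕ X where X is the current total.
Pile A: target g' = 2⊕0 = 2, but every legal move changes the Grundy value (mex property), so 0 moves.
Pile B: target g' = 2⊕0 = 2, but every legal move changes the Grundy value (mex property), so 0 moves.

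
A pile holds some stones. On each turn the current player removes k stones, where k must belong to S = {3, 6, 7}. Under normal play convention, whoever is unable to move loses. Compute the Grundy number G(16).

2

G(0) = 0
G(1) = mex{} = 0
G(2) = mex{} = 0
G(3) = mex{0} = 1
G(4) = mex{0} = 1
G(5) = mex{0} = 1
G(6) = mex{1,0} = 2
G(7) = mex{1,0,0} = 2
G(8) = mex{1,0,0} = 2
G(9) = mex{2,1,0} = 3
G(10) = mex{2,1,1} = 0
G(11) = mex{2,1,1} = 0
G(12) = mex{3,2,1} = 0
G(13) = mex{0,2,2} = 1
G(14) = mex{0,2,2} = 1
G(15) = mex{0,3,2} = 1
G(16) = mex{1,0,3} = 2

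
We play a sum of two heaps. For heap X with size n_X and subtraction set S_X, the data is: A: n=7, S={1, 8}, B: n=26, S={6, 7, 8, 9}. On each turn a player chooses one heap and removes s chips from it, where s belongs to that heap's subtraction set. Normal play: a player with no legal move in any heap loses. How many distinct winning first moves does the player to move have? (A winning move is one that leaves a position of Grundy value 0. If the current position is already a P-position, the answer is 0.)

0

Heap A, S = {1, 8}:
G(0) = 0
G(1) = mex{0} = 1
G(2) = mex{1} = 0
G(3) = mex{0} = 1
G(4) = mex{1} = 0
G(5) = mex{0} = 1
G(6) = mex{1} = 0
G(7) = mex{0} = 1
G_A(7) = 1.
Heap B, S = {6, 7, 8, 9}:
n :  0  1  2  3  4  5  6  7  8  9 10 11 12 13 14 15 16 17 18 19 20 21 22 23 24 25 26
G :  0  0  0  0  0  0  1  1  1  1  1  1  2  2  2  0  0  0  0  0  0  1  1  1  1  1  1
G_B(26) = 1.
Combined Grundy value = 1 ⊕ 1 = 0.
A winning move leaves total XOR = 0, i.e. changes one component's Grundy value g to g ⊕ X where X is the current total.
Heap A: target g' = 1⊕0 = 1, but every legal move changes the Grundy value (mex property), so 0 moves.
Heap B: target g' = 1⊕0 = 1, but every legal move changes the Grundy value (mex property), so 0 moves.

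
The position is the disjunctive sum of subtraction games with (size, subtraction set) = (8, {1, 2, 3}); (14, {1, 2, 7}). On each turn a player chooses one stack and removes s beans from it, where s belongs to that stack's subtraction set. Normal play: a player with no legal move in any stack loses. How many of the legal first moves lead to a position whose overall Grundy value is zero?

2

Stack A, S = {1, 2, 3}:
G(0) = 0
G(1) = mex{0} = 1
G(2) = mex{1,0} = 2
G(3) = mex{2,1,0} = 3
G(4) = mex{3,2,1} = 0
G(5) = mex{0,3,2} = 1
G(6) = mex{1,0,3} = 2
G(7) = mex{2,1,0} = 3
G(8) = mex{3,2,1} = 0
G_A(8) = 0.
Stack B, S = {1, 2, 7}:
n :  0  1  2  3  4  5  6  7  8  9 10 11 12 13 14
G :  0  1  2  0  1  2  0  1  2  0  1  2  0  1  2
G_B(14) = 2.
Combined Grundy value = 0 ⊕ 2 = 2.
A winning move leaves total XOR = 0, i.e. changes one component's Grundy value g to g ⊕ X where X is the current total.
Stack A: need g' = 0⊕2 = 2. Options: 8−1→G=3, 8−2→G=2, 8−3→G=1. Hits: 1.
Stack B: need g' = 2⊕2 = 0. Options: 14−1→G=1, 14−2→G=0, 14−7→G=1. Hits: 1.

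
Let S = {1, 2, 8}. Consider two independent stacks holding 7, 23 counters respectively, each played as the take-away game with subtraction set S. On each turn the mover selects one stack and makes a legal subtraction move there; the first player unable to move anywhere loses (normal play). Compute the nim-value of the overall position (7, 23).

3

All stacks use S = {1, 2, 8}:
G(0) = 0
G(1) = mex{0} = 1
G(2) = mex{1,0} = 2
G(3) = mex{2,1} = 0
G(4) = mex{0,2} = 1
G(5) = mex{1,0} = 2
G(6) = mex{2,1} = 0
G(7) = mex{0,2} = 1
G(8) = mex{1,0,0} = 2
G(9) = mex{2,1,1} = 0
G(10) = mex{0,2,2} = 1
G(11) = mex{1,0,0} = 2
G(12) = mex{2,1,1} = 0
G(13) = mex{0,2,2} = 1
G(14) = mex{1,0,0} = 2
G(15) = mex{2,1,1} = 0
G(16) = mex{0,2,2} = 1
G(17) = mex{1,0,0} = 2
G(18) = mex{2,1,1} = 0
G(19) = mex{0,2,2} = 1
G(20) = mex{1,0,0} = 2
G(21) = mex{2,1,1} = 0
G(22) = mex{0,2,2} = 1
G(23) = mex{1,0,0} = 2
Stack A: G(7) = 1.
Stack B: G(23) = 2.
Combined Grundy value = 1 ⊕ 2 = 3.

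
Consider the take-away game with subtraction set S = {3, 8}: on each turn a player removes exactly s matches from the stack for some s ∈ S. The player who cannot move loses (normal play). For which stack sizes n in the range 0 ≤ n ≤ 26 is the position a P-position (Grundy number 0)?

n :  0  1  2  3  4  5  6  7  8  9 10 11 12 13 14 15 16 17 18 19 20 21 22 23 24 25 26
G :  0  0  0  1  1  1  0  0  2  1  1  0  0  0  1  1  1  0  0  2  1  1  0  0  0  1  1
P-positions are exactly the n with G(n) = 0.

0, 1, 2, 6, 7, 11, 12, 13, 17, 18, 22, 23, 24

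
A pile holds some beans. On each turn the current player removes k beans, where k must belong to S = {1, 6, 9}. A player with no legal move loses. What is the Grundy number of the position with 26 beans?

n :  0  1  2  3  4  5  6  7  8  9 10 11 12 13 14 15 16 17 18 19 20 21 22 23 24 25 26
G :  0  1  0  1  0  1  2  0  1  2  3  2  0  1  0  1  2  0  1  0  1  2  0  1  0  1  2

2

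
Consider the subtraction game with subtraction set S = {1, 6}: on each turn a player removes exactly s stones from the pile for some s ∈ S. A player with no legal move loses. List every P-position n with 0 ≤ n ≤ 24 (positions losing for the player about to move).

0, 2, 4, 7, 9, 11, 14, 16, 18, 21, 23

G(0) = 0
G(1) = mex{0} = 1
G(2) = mex{1} = 0
G(3) = mex{0} = 1
G(4) = mex{1} = 0
G(5) = mex{0} = 1
G(6) = mex{1,0} = 2
G(7) = mex{2,1} = 0
G(8) = mex{0,0} = 1
G(9) = mex{1,1} = 0
G(10) = mex{0,0} = 1
G(11) = mex{1,1} = 0
G(12) = mex{0,2} = 1
G(13) = mex{1,0} = 2
G(14) = mex{2,1} = 0
G(15) = mex{0,0} = 1
G(16) = mex{1,1} = 0
G(17) = mex{0,0} = 1
G(18) = mex{1,1} = 0
G(19) = mex{0,2} = 1
G(20) = mex{1,0} = 2
G(21) = mex{2,1} = 0
G(22) = mex{0,0} = 1
G(23) = mex{1,1} = 0
G(24) = mex{0,0} = 1
P-positions are exactly the n with G(n) = 0.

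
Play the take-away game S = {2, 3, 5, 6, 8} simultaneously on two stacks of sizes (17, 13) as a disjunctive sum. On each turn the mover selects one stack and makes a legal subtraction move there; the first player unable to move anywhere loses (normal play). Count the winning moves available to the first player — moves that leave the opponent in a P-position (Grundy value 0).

All stacks use S = {2, 3, 5, 6, 8}:
G(0) = 0
G(1) = mex{} = 0
G(2) = mex{0} = 1
G(3) = mex{0,0} = 1
G(4) = mex{1,0} = 2
G(5) = mex{1,1,0} = 2
G(6) = mex{2,1,0,0} = 3
G(7) = mex{2,2,1,0} = 3
G(8) = mex{3,2,1,1,0} = 4
G(9) = mex{3,3,2,1,0} = 4
G(10) = mex{4,3,2,2,1} = 0
G(11) = mex{4,4,3,2,1} = 0
G(12) = mex{0,4,3,3,2} = 1
G(13) = mex{0,0,4,3,2} = 1
G(14) = mex{1,0,4,4,3} = 2
G(15) = mex{1,1,0,4,3} = 2
G(16) = mex{2,1,0,0,4} = 3
G(17) = mex{2,2,1,0,4} = 3
Stack A: G(17) = 3.
Stack B: G(13) = 1.
Combined Grundy value = 3 ⊕ 1 = 2.
A winning move leaves total XOR = 0, i.e. changes one component's Grundy value g to g ⊕ X where X is the current total.
Stack A: need g' = 3⊕2 = 1. Options: 17−2→G=2, 17−3→G=2, 17−5→G=1, 17−6→G=0, 17−8→G=4. Hits: 1.
Stack B: need g' = 1⊕2 = 3. Options: 13−2→G=0, 13−3→G=0, 13−5→G=4, 13−6→G=3, 13−8→G=2. Hits: 1.

2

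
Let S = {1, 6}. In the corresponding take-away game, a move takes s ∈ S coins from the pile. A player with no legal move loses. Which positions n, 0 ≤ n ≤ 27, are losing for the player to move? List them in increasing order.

n :  0  1  2  3  4  5  6  7  8  9 10 11 12 13 14 15 16 17 18 19 20 21 22 23 24 25 26 27
G :  0  1  0  1  0  1  2  0  1  0  1  0  1  2  0  1  0  1  0  1  2  0  1  0  1  0  1  2
P-positions are exactly the n with G(n) = 0.

0, 2, 4, 7, 9, 11, 14, 16, 18, 21, 23, 25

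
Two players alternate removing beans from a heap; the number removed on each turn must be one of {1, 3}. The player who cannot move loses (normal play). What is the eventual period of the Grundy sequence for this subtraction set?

G(0) = 0
G(1) = mex{0} = 1
G(2) = mex{1} = 0
G(3) = mex{0,0} = 1
G(4) = mex{1,1} = 0
G(5) = mex{0,0} = 1
G(6) = mex{1,1} = 0
G(7) = mex{0,0} = 1
G(8) = mex{1,1} = 0
G(9) = mex{0,0} = 1
G(10) = mex{1,1} = 0
G(11) = mex{0,0} = 1
G(12) = mex{1,1} = 0
G(13) = mex{0,0} = 1
G(14) = mex{1,1} = 0
G(n+2) = G(n) holds for n = 0,…,2 (a full window of length max(S) = 3), so the sequence is purely periodic with period 2.

2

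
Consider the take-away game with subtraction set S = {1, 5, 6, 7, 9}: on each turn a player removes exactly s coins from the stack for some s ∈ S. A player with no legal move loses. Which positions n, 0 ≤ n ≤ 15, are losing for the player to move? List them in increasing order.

n :  0  1  2  3  4  5  6  7  8  9 10 11 12 13 14 15
G :  0  1  0  1  0  1  2  3  2  3  2  3  0  1  0  1
P-positions are exactly the n with G(n) = 0.

0, 2, 4, 12, 14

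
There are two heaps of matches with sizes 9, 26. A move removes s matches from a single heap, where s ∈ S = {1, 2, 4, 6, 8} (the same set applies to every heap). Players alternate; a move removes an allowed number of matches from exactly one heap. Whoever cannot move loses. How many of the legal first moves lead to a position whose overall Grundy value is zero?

0

All heaps use S = {1, 2, 4, 6, 8}:
n :  0  1  2  3  4  5  6  7  8  9 10 11 12 13 14 15 16 17 18 19 20 21 22 23 24 25 26
G :  0  1  2  0  1  2  3  4  5  3  0  1  2  0  1  2  3  4  5  3  0  1  2  0  1  2  3
Heap A: G(9) = 3.
Heap B: G(26) = 3.
Combined Grundy value = 3 ⊕ 3 = 0.
A winning move leaves total XOR = 0, i.e. changes one component's Grundy value g to g ⊕ X where X is the current total.
Heap A: target g' = 3⊕0 = 3, but every legal move changes the Grundy value (mex property), so 0 moves.
Heap B: target g' = 3⊕0 = 3, but every legal move changes the Grundy value (mex property), so 0 moves.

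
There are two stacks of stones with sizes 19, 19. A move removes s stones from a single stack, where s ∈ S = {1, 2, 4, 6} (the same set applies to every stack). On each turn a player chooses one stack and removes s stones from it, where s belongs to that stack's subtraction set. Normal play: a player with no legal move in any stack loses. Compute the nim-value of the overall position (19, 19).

0

All stacks use S = {1, 2, 4, 6}:
G(0) = 0
G(1) = mex{0} = 1
G(2) = mex{1,0} = 2
G(3) = mex{2,1} = 0
G(4) = mex{0,2,0} = 1
G(5) = mex{1,0,1} = 2
G(6) = mex{2,1,2,0} = 3
G(7) = mex{3,2,0,1} = 4
G(8) = mex{4,3,1,2} = 0
G(9) = mex{0,4,2,0} = 1
G(10) = mex{1,0,3,1} = 2
G(11) = mex{2,1,4,2} = 0
G(12) = mex{0,2,0,3} = 1
G(13) = mex{1,0,1,4} = 2
G(14) = mex{2,1,2,0} = 3
G(15) = mex{3,2,0,1} = 4
G(16) = mex{4,3,1,2} = 0
G(17) = mex{0,4,2,0} = 1
G(18) = mex{1,0,3,1} = 2
G(19) = mex{2,1,4,2} = 0
Stack A: G(19) = 0.
Stack B: G(19) = 0.
Combined Grundy value = 0 ⊕ 0 = 0.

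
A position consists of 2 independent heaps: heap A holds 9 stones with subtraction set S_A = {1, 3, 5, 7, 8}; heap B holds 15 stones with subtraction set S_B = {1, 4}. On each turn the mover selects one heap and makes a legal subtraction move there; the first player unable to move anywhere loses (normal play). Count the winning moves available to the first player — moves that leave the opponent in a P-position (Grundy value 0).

Heap A, S = {1, 3, 5, 7, 8}:
G(0) = 0
G(1) = mex{0} = 1
G(2) = mex{1} = 0
G(3) = mex{0,0} = 1
G(4) = mex{1,1} = 0
G(5) = mex{0,0,0} = 1
G(6) = mex{1,1,1} = 0
G(7) = mex{0,0,0,0} = 1
G(8) = mex{1,1,1,1,0} = 2
G(9) = mex{2,0,0,0,1} = 3
G_A(9) = 3.
Heap B, S = {1, 4}:
n :  0  1  2  3  4  5  6  7  8  9 10 11 12 13 14 15
G :  0  1  0  1  2  0  1  0  1  2  0  1  0  1  2  0
G_B(15) = 0.
Combined Grundy value = 3 ⊕ 0 = 3.
A winning move leaves total XOR = 0, i.e. changes one component's Grundy value g to g ⊕ X where X is the current total.
Heap A: need g' = 3⊕3 = 0. Options: 9−1→G=2, 9−3→G=0, 9−5→G=0, 9−7→G=0, 9−8→G=1. Hits: 3.
Heap B: need g' = 0⊕3 = 3. Options: 15−1→G=2, 15−4→G=1. Hits: 0.

3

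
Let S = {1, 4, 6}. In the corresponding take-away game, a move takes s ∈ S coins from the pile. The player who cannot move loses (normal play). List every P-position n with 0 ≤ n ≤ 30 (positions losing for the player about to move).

n :  0  1  2  3  4  5  6  7  8  9 10 11 12 13 14 15 16 17 18 19 20 21 22 23 24 25 26 27 28 29 30
G :  0  1  0  1  2  0  1  0  1  2  0  1  0  1  2  0  1  0  1  2  0  1  0  1  2  0  1  0  1  2  0
P-positions are exactly the n with G(n) = 0.

0, 2, 5, 7, 10, 12, 15, 17, 20, 22, 25, 27, 30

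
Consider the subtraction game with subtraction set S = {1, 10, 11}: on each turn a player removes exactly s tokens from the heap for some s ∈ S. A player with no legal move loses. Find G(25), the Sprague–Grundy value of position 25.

G(0) = 0
G(1) = mex{0} = 1
G(2) = mex{1} = 0
G(3) = mex{0} = 1
G(4) = mex{1} = 0
G(5) = mex{0} = 1
G(6) = mex{1} = 0
G(7) = mex{0} = 1
G(8) = mex{1} = 0
G(9) = mex{0} = 1
G(10) = mex{1,0} = 2
G(11) = mex{2,1,0} = 3
G(12) = mex{3,0,1} = 2
G(13) = mex{2,1,0} = 3
G(14) = mex{3,0,1} = 2
G(15) = mex{2,1,0} = 3
G(16) = mex{3,0,1} = 2
G(17) = mex{2,1,0} = 3
G(18) = mex{3,0,1} = 2
G(19) = mex{2,1,0} = 3
G(20) = mex{3,2,1} = 0
G(21) = mex{0,3,2} = 1
G(22) = mex{1,2,3} = 0
G(23) = mex{0,3,2} = 1
G(24) = mex{1,2,3} = 0
G(25) = mex{0,3,2} = 1

1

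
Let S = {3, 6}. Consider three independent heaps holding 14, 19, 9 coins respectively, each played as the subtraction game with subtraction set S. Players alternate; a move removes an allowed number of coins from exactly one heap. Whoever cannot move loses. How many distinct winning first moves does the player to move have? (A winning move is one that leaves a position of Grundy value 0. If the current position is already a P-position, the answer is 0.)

All heaps use S = {3, 6}:
n :  0  1  2  3  4  5  6  7  8  9 10 11 12 13 14 15 16 17 18 19
G :  0  0  0  1  1  1  2  2  2  0  0  0  1  1  1  2  2  2  0  0
Heap A: G(14) = 1.
Heap B: G(19) = 0.
Heap C: G(9) = 0.
Combined Grundy value = 1 ⊕ 0 ⊕ 0 = 1.
A winning move leaves total XOR = 0, i.e. changes one component's Grundy value g to g ⊕ X where X is the current total.
Heap A: need g' = 1⊕1 = 0. Options: 14−3→G=0, 14−6→G=2. Hits: 1.
Heap B: need g' = 0⊕1 = 1. Options: 19−3→G=2, 19−6→G=1. Hits: 1.
Heap C: need g' = 0⊕1 = 1. Options: 9−3→G=2, 9−6→G=1. Hits: 1.

3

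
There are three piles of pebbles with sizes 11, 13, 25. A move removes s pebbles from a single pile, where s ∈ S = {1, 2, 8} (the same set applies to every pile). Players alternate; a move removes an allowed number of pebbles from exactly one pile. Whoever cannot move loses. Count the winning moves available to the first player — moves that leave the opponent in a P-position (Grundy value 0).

2

All piles use S = {1, 2, 8}:
n :  0  1  2  3  4  5  6  7  8  9 10 11 12 13 14 15 16 17 18 19 20 21 22 23 24 25
G :  0  1  2  0  1  2  0  1  2  0  1  2  0  1  2  0  1  2  0  1  2  0  1  2  0  1
Pile A: G(11) = 2.
Pile B: G(13) = 1.
Pile C: G(25) = 1.
Combined Grundy value = 2 ⊕ 1 ⊕ 1 = 2.
A winning move leaves total XOR = 0, i.e. changes one component's Grundy value g to g ⊕ X where X is the current total.
Pile A: need g' = 2⊕2 = 0. Options: 11−1→G=1, 11−2→G=0, 11−8→G=0. Hits: 2.
Pile B: need g' = 1⊕2 = 3. Options: 13−1→G=0, 13−2→G=2, 13−8→G=2. Hits: 0.
Pile C: need g' = 1⊕2 = 3. Options: 25−1→G=0, 25−2→G=2, 25−8→G=2. Hits: 0.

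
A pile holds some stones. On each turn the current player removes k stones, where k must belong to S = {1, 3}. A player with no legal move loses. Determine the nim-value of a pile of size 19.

1

n :  0  1  2  3  4  5  6  7  8  9 10 11 12 13 14 15 16 17 18 19
G :  0  1  0  1  0  1  0  1  0  1  0  1  0  1  0  1  0  1  0  1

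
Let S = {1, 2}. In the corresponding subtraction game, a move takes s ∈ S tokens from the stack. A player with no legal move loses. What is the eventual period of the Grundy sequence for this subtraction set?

G(0) = 0
G(1) = mex{0} = 1
G(2) = mex{1,0} = 2
G(3) = mex{2,1} = 0
G(4) = mex{0,2} = 1
G(5) = mex{1,0} = 2
G(6) = mex{2,1} = 0
G(7) = mex{0,2} = 1
G(8) = mex{1,0} = 2
G(9) = mex{2,1} = 0
G(10) = mex{0,2} = 1
G(11) = mex{1,0} = 2
G(12) = mex{2,1} = 0
G(13) = mex{0,2} = 1
G(14) = mex{1,0} = 2
G(n+3) = G(n) holds for n = 0,…,1 (a full window of length max(S) = 2), so the sequence is purely periodic with period 3.

3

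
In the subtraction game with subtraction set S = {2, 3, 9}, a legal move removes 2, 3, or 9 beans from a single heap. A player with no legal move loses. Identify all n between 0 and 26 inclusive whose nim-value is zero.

0, 1, 5, 6, 11, 12, 16, 17, 22, 23

G(0) = 0
G(1) = mex{} = 0
G(2) = mex{0} = 1
G(3) = mex{0,0} = 1
G(4) = mex{1,0} = 2
G(5) = mex{1,1} = 0
G(6) = mex{2,1} = 0
G(7) = mex{0,2} = 1
G(8) = mex{0,0} = 1
G(9) = mex{1,0,0} = 2
G(10) = mex{1,1,0} = 2
G(11) = mex{2,1,1} = 0
G(12) = mex{2,2,1} = 0
G(13) = mex{0,2,2} = 1
G(14) = mex{0,0,0} = 1
G(15) = mex{1,0,0} = 2
G(16) = mex{1,1,1} = 0
G(17) = mex{2,1,1} = 0
G(18) = mex{0,2,2} = 1
G(19) = mex{0,0,2} = 1
G(20) = mex{1,0,0} = 2
G(21) = mex{1,1,0} = 2
G(22) = mex{2,1,1} = 0
G(23) = mex{2,2,1} = 0
G(24) = mex{0,2,2} = 1
G(25) = mex{0,0,0} = 1
G(26) = mex{1,0,0} = 2
P-positions are exactly the n with G(n) = 0.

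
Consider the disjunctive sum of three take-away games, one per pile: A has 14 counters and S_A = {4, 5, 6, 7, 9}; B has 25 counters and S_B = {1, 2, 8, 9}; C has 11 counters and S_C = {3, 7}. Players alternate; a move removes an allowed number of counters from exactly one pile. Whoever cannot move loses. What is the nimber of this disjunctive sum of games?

2

Pile A, S = {4, 5, 6, 7, 9}:
n :  0  1  2  3  4  5  6  7  8  9 10 11 12 13 14
G :  0  0  0  0  1  1  1  1  2  2  2  2  3  0  0
G_A(14) = 0.
Pile B, S = {1, 2, 8, 9}:
G(0) = 0
G(1) = mex{0} = 1
G(2) = mex{1,0} = 2
G(3) = mex{2,1} = 0
G(4) = mex{0,2} = 1
G(5) = mex{1,0} = 2
G(6) = mex{2,1} = 0
G(7) = mex{0,2} = 1
G(8) = mex{1,0,0} = 2
G(9) = mex{2,1,1,0} = 3
G(10) = mex{3,2,2,1} = 0
G(11) = mex{0,3,0,2} = 1
G(12) = mex{1,0,1,0} = 2
G(13) = mex{2,1,2,1} = 0
G(14) = mex{0,2,0,2} = 1
G(15) = mex{1,0,1,0} = 2
G(16) = mex{2,1,2,1} = 0
G(17) = mex{0,2,3,2} = 1
G(18) = mex{1,0,0,3} = 2
G(19) = mex{2,1,1,0} = 3
G(20) = mex{3,2,2,1} = 0
G(21) = mex{0,3,0,2} = 1
G(22) = mex{1,0,1,0} = 2
G(23) = mex{2,1,2,1} = 0
G(24) = mex{0,2,0,2} = 1
G(25) = mex{1,0,1,0} = 2
G_B(25) = 2.
Pile C, S = {3, 7}:
n :  0  1  2  3  4  5  6  7  8  9 10 11
G :  0  0  0  1  1  1  0  2  2  1  0  0
G_C(11) = 0.
Combined Grundy value = 0 ⊕ 2 ⊕ 0 = 2.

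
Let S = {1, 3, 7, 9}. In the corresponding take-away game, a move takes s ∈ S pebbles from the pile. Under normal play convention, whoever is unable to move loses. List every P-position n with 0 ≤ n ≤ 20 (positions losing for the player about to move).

0, 2, 4, 6, 8, 10, 12, 14, 16, 18, 20

n :  0  1  2  3  4  5  6  7  8  9 10 11 12 13 14 15 16 17 18 19 20
G :  0  1  0  1  0  1  0  1  0  1  0  1  0  1  0  1  0  1  0  1  0
P-positions are exactly the n with G(n) = 0.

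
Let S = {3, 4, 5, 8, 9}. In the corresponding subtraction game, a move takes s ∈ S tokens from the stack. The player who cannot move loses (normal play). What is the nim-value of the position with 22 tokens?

n :  0  1  2  3  4  5  6  7  8  9 10 11 12 13 14 15 16 17 18 19 20 21 22
G :  0  0  0  1  1  1  2  2  2  3  3  3  0  0  0  1  1  1  2  2  2  3  3

3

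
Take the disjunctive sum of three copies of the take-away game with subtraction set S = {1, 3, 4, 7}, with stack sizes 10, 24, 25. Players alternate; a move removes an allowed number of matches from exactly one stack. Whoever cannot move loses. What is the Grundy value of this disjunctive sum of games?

All stacks use S = {1, 3, 4, 7}:
n :  0  1  2  3  4  5  6  7  8  9 10 11 12 13 14 15 16 17 18 19 20 21 22 23 24 25
G :  0  1  0  1  2  3  2  3  0  1  0  1  2  3  2  3  0  1  0  1  2  3  2  3  0  1
Stack A: G(10) = 0.
Stack B: G(24) = 0.
Stack C: G(25) = 1.
Combined Grundy value = 0 ⊕ 0 ⊕ 1 = 1.

1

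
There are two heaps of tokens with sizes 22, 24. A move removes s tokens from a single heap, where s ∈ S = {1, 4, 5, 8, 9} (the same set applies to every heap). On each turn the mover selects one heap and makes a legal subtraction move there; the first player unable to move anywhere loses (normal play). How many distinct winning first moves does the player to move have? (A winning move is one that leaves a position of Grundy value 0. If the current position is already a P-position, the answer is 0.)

2

All heaps use S = {1, 4, 5, 8, 9}:
n :  0  1  2  3  4  5  6  7  8  9 10 11 12 13 14 15 16 17 18 19 20 21 22 23 24
G :  0  1  0  1  2  3  2  3  4  5  4  5  0  1  0  1  2  3  2  3  4  5  4  5  0
Heap A: G(22) = 4.
Heap B: G(24) = 0.
Combined Grundy value = 4 ⊕ 0 = 4.
A winning move leaves total XOR = 0, i.e. changes one component's Grundy value g to g ⊕ X where X is the current total.
Heap A: need g' = 4⊕4 = 0. Options: 22−1→G=5, 22−4→G=2, 22−5→G=3, 22−8→G=0, 22−9→G=1. Hits: 1.
Heap B: need g' = 0⊕4 = 4. Options: 24−1→G=5, 24−4→G=4, 24−5→G=3, 24−8→G=2, 24−9→G=1. Hits: 1.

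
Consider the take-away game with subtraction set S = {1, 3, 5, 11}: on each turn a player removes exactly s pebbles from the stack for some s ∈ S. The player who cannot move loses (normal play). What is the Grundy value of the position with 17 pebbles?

1

G(0) = 0
G(1) = mex{0} = 1
G(2) = mex{1} = 0
G(3) = mex{0,0} = 1
G(4) = mex{1,1} = 0
G(5) = mex{0,0,0} = 1
G(6) = mex{1,1,1} = 0
G(7) = mex{0,0,0} = 1
G(8) = mex{1,1,1} = 0
G(9) = mex{0,0,0} = 1
G(10) = mex{1,1,1} = 0
G(11) = mex{0,0,0,0} = 1
G(12) = mex{1,1,1,1} = 0
G(13) = mex{0,0,0,0} = 1
G(14) = mex{1,1,1,1} = 0
G(15) = mex{0,0,0,0} = 1
G(16) = mex{1,1,1,1} = 0
G(17) = mex{0,0,0,0} = 1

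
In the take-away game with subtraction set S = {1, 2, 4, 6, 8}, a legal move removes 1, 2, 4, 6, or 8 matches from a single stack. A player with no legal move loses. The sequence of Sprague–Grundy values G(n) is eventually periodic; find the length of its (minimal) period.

10

n :  0  1  2  3  4  5  6  7  8  9 10 11 12 13 14 15 16 17 18 19 20 21
G :  0  1  2  0  1  2  3  4  5  3  0  1  2  0  1  2  3  4  5  3  0  1
G(n+10) = G(n) holds for n = 0,…,7 (a full window of length max(S) = 8), so the sequence is purely periodic with period 10.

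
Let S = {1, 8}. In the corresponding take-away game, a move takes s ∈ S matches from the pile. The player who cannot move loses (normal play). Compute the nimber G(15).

0

G(0) = 0
G(1) = mex{0} = 1
G(2) = mex{1} = 0
G(3) = mex{0} = 1
G(4) = mex{1} = 0
G(5) = mex{0} = 1
G(6) = mex{1} = 0
G(7) = mex{0} = 1
G(8) = mex{1,0} = 2
G(9) = mex{2,1} = 0
G(10) = mex{0,0} = 1
G(11) = mex{1,1} = 0
G(12) = mex{0,0} = 1
G(13) = mex{1,1} = 0
G(14) = mex{0,0} = 1
G(15) = mex{1,1} = 0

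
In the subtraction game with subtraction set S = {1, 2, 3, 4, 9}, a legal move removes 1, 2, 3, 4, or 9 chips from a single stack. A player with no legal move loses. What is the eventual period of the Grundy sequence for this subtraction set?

5

n :  0  1  2  3  4  5  6  7  8  9 10 11 12 13 14 15
G :  0  1  2  3  4  0  1  2  3  4  0  1  2  3  4  0
G(n+5) = G(n) holds for n = 0,…,8 (a full window of length max(S) = 9), so the sequence is purely periodic with period 5.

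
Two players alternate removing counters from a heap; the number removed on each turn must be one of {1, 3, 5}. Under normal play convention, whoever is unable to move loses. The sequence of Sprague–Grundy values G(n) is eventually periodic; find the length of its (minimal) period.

2

G(0) = 0
G(1) = mex{0} = 1
G(2) = mex{1} = 0
G(3) = mex{0,0} = 1
G(4) = mex{1,1} = 0
G(5) = mex{0,0,0} = 1
G(6) = mex{1,1,1} = 0
G(7) = mex{0,0,0} = 1
G(8) = mex{1,1,1} = 0
G(9) = mex{0,0,0} = 1
G(10) = mex{1,1,1} = 0
G(11) = mex{0,0,0} = 1
G(12) = mex{1,1,1} = 0
G(13) = mex{0,0,0} = 1
G(14) = mex{1,1,1} = 0
G(n+2) = G(n) holds for n = 0,…,4 (a full window of length max(S) = 5), so the sequence is purely periodic with period 2.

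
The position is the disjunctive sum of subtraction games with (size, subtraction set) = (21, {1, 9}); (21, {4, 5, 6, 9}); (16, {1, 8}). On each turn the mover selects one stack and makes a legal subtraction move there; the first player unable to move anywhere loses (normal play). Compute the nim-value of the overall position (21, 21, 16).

Stack A, S = {1, 9}:
n :  0  1  2  3  4  5  6  7  8  9 10 11 12 13 14 15 16 17 18 19 20 21
G :  0  1  0  1  0  1  0  1  0  1  0  1  0  1  0  1  0  1  0  1  0  1
G_A(21) = 1.
Stack B, S = {4, 5, 6, 9}:
n :  0  1  2  3  4  5  6  7  8  9 10 11 12 13 14 15 16 17 18 19 20 21
G :  0  0  0  0  1  1  1  1  2  2  2  2  3  0  0  0  0  1  1  1  1  2
G_B(21) = 2.
Stack C, S = {1, 8}:
n :  0  1  2  3  4  5  6  7  8  9 10 11 12 13 14 15 16
G :  0  1  0  1  0  1  0  1  2  0  1  0  1  0  1  0  1
G_C(16) = 1.
Combined Grundy value = 1 ⊕ 2 ⊕ 1 = 2.

2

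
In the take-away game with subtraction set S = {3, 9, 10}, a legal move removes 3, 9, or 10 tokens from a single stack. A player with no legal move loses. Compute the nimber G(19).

n :  0  1  2  3  4  5  6  7  8  9 10 11 12 13 14 15 16 17 18 19
G :  0  0  0  1  1  1  0  0  0  1  1  1  2  0  0  3  1  1  2  0

0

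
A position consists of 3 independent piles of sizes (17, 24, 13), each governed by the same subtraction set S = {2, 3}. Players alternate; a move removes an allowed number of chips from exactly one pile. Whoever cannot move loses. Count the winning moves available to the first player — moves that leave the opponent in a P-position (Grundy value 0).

All piles use S = {2, 3}:
G(0) = 0
G(1) = mex{} = 0
G(2) = mex{0} = 1
G(3) = mex{0,0} = 1
G(4) = mex{1,0} = 2
G(5) = mex{1,1} = 0
G(6) = mex{2,1} = 0
G(7) = mex{0,2} = 1
G(8) = mex{0,0} = 1
G(9) = mex{1,0} = 2
G(10) = mex{1,1} = 0
G(11) = mex{2,1} = 0
G(12) = mex{0,2} = 1
G(13) = mex{0,0} = 1
G(14) = mex{1,0} = 2
G(15) = mex{1,1} = 0
G(16) = mex{2,1} = 0
G(17) = mex{0,2} = 1
G(18) = mex{0,0} = 1
G(19) = mex{1,0} = 2
G(20) = mex{1,1} = 0
G(21) = mex{2,1} = 0
G(22) = mex{0,2} = 1
G(23) = mex{0,0} = 1
G(24) = mex{1,0} = 2
Pile A: G(17) = 1.
Pile B: G(24) = 2.
Pile C: G(13) = 1.
Combined Grundy value = 1 ⊕ 2 ⊕ 1 = 2.
A winning move leaves total XOR = 0, i.e. changes one component's Grundy value g to g ⊕ X where X is the current total.
Pile A: need g' = 1⊕2 = 3. Options: 17−2→G=0, 17−3→G=2. Hits: 0.
Pile B: need g' = 2⊕2 = 0. Options: 24−2→G=1, 24−3→G=0. Hits: 1.
Pile C: need g' = 1⊕2 = 3. Options: 13−2→G=0, 13−3→G=0. Hits: 0.

1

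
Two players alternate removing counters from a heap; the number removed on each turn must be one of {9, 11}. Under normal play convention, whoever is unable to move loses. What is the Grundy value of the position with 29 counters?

1

n :  0  1  2  3  4  5  6  7  8  9 10 11 12 13 14 15 16 17 18 19 20 21 22 23 24 25 26 27 28 29
G :  0  0  0  0  0  0  0  0  0  1  1  1  1  1  1  1  1  1  2  2  0  0  0  0  0  0  0  0  0  1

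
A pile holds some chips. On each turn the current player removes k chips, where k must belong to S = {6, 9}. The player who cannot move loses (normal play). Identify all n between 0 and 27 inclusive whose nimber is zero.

n :  0  1  2  3  4  5  6  7  8  9 10 11 12 13 14 15 16 17 18 19 20 21 22 23 24 25 26 27
G :  0  0  0  0  0  0  1  1  1  1  1  1  2  2  2  0  0  0  0  0  0  1  1  1  1  1  1  2
P-positions are exactly the n with G(n) = 0.

0, 1, 2, 3, 4, 5, 15, 16, 17, 18, 19, 20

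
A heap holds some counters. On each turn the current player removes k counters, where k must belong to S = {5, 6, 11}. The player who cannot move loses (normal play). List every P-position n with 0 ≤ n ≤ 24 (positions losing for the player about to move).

G(0) = 0
G(1) = mex{} = 0
G(2) = mex{} = 0
G(3) = mex{} = 0
G(4) = mex{} = 0
G(5) = mex{0} = 1
G(6) = mex{0,0} = 1
G(7) = mex{0,0} = 1
G(8) = mex{0,0} = 1
G(9) = mex{0,0} = 1
G(10) = mex{1,0} = 2
G(11) = mex{1,1,0} = 2
G(12) = mex{1,1,0} = 2
G(13) = mex{1,1,0} = 2
G(14) = mex{1,1,0} = 2
G(15) = mex{2,1,0} = 3
G(16) = mex{2,2,1} = 0
G(17) = mex{2,2,1} = 0
G(18) = mex{2,2,1} = 0
G(19) = mex{2,2,1} = 0
G(20) = mex{3,2,1} = 0
G(21) = mex{0,3,2} = 1
G(22) = mex{0,0,2} = 1
G(23) = mex{0,0,2} = 1
G(24) = mex{0,0,2} = 1
P-positions are exactly the n with G(n) = 0.

0, 1, 2, 3, 4, 16, 17, 18, 19, 20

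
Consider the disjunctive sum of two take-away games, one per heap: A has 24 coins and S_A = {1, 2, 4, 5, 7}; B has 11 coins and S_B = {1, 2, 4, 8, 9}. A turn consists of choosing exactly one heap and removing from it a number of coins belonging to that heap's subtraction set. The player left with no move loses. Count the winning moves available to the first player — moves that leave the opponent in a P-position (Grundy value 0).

Heap A, S = {1, 2, 4, 5, 7}:
G(0) = 0
G(1) = mex{0} = 1
G(2) = mex{1,0} = 2
G(3) = mex{2,1} = 0
G(4) = mex{0,2,0} = 1
G(5) = mex{1,0,1,0} = 2
G(6) = mex{2,1,2,1} = 0
G(7) = mex{0,2,0,2,0} = 1
G(8) = mex{1,0,1,0,1} = 2
G(9) = mex{2,1,2,1,2} = 0
G(10) = mex{0,2,0,2,0} = 1
G(11) = mex{1,0,1,0,1} = 2
G(12) = mex{2,1,2,1,2} = 0
G(13) = mex{0,2,0,2,0} = 1
G(14) = mex{1,0,1,0,1} = 2
G(15) = mex{2,1,2,1,2} = 0
G(16) = mex{0,2,0,2,0} = 1
G(17) = mex{1,0,1,0,1} = 2
G(18) = mex{2,1,2,1,2} = 0
G(19) = mex{0,2,0,2,0} = 1
G(20) = mex{1,0,1,0,1} = 2
G(21) = mex{2,1,2,1,2} = 0
G(22) = mex{0,2,0,2,0} = 1
G(23) = mex{1,0,1,0,1} = 2
G(24) = mex{2,1,2,1,2} = 0
G_A(24) = 0.
Heap B, S = {1, 2, 4, 8, 9}:
n :  0  1  2  3  4  5  6  7  8  9 10 11
G :  0  1  2  0  1  2  0  1  2  3  4  5
G_B(11) = 5.
Combined Grundy value = 0 ⊕ 5 = 5.
A winning move leaves total XOR = 0, i.e. changes one component's Grundy value g to g ⊕ X where X is the current total.
Heap A: need g' = 0⊕5 = 5. Options: 24−1→G=2, 24−2→G=1, 24−4→G=2, 24−5→G=1, 24−7→G=2. Hits: 0.
Heap B: need g' = 5⊕5 = 0. Options: 11−1→G=4, 11−2→G=3, 11−4→G=1, 11−8→G=0, 11−9→G=2. Hits: 1.

1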